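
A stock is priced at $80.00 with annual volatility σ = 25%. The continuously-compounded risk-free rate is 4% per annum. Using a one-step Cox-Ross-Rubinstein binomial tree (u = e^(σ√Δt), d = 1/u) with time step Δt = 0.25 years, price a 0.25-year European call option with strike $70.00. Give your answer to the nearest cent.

$10.70

CRR parameters: u = e^(σ√Δt) = e^(0.25·√0.25) = 1.1331, d = 1/u = 0.8825
Per-period rate: rΔt = 0.04·0.25 = 0.01, so R = e^0.01 = 1.0101
Risk-neutral probability p = (e^0.01 − 0.8825)/(1.1331 − 0.8825) = 0.1276/0.2507 = 0.5089
Terminal stock prices: S_u = 90.65, S_d = 70.6
Terminal payoffs (S − K): max(20.65, 0) = 20.65, max(0.5998, 0) = 0.5998
Node 0 (S = 80): V_0 = e^(−0.01)·[0.5089·20.6519 + 0.4911·0.5998] = 10.6965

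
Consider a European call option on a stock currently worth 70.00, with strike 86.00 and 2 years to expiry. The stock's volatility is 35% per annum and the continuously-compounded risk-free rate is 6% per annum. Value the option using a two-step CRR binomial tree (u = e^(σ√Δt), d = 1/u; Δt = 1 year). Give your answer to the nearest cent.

12.18

CRR parameters: u = e^(σ√Δt) = e^(0.35·√1) = 1.4191, d = 1/u = 0.7047
Per-period rate: rΔt = 0.06·1 = 0.06, so R = e^0.06 = 1.0618
Risk-neutral probability p = (e^0.06 − 0.7047)/(1.4191 − 0.7047) = 0.3571/0.7144 = 0.4999
Terminal stock prices: S_uu = 141, S_ud = 70, S_dd = 34.76
Terminal payoffs (S − K): max(54.96, 0) = 54.96, max(-16, 0) = 0, max(-51.24, 0) = 0
Node u (S = 99.33): V_u = e^(−0.06)·[0.4999·54.9627 + 0.5001·0.0000] = 25.8780
Node d (S = 49.33): V_d = e^(−0.06)·[0.4999·0.0000 + 0.5001·0.0000] = 0.0000
Node 0 (S = 70): V_0 = e^(−0.06)·[0.4999·25.8780 + 0.5001·0.0000] = 12.1841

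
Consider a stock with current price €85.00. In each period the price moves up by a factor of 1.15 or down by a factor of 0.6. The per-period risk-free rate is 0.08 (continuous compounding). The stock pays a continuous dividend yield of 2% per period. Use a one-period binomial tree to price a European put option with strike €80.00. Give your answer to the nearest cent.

Per-period risk-free factor R = e^0.08 = 1.0833; dividend-adjusted growth = e^(0.08−0.02) = 1.0618.
Risk-neutral probability p = (1.0618 − 0.6)/(1.15 − 0.6) = 0.4618/0.5500 = 0.8397
Terminal stock prices: S_u = 97.75, S_d = 51
Terminal payoffs (K − S): max(-17.75, 0) = 0, max(29, 0) = 29
Node 0 (S = 85): V_0 = e^(−0.08)·[0.8397·0.0000 + 0.1603·29.0000] = 4.2912

€4.29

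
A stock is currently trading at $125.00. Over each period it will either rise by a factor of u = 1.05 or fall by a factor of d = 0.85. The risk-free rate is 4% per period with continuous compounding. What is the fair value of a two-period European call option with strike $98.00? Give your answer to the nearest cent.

Risk-neutral probability p = (e^0.04 − 0.85)/(1.05 − 0.85) = 0.1908/0.2000 = 0.9541
Terminal stock prices: S_uu = 137.8, S_ud = 111.6, S_dd = 90.31
Terminal payoffs (S − K): max(39.81, 0) = 39.81, max(13.56, 0) = 13.56, max(-7.688, 0) = 0
Node u (S = 131.2): V_u = e^(−0.04)·[0.9541·39.8125 + 0.0459·13.5625] = 37.0926
Node d (S = 106.2): V_d = e^(−0.04)·[0.9541·13.5625 + 0.0459·0.0000] = 12.4320
Node 0 (S = 125): V_0 = e^(−0.04)·[0.9541·37.0926 + 0.0459·12.4320] = 34.5496

$34.55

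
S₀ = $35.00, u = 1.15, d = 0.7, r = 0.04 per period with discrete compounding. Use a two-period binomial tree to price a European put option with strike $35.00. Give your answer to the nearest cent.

Risk-neutral probability p = (1 + 0.04 − 0.7)/(1.15 − 0.7) = 0.3400/0.4500 = 0.7556
Terminal stock prices: S_uu = 46.29, S_ud = 28.17, S_dd = 17.15
Terminal payoffs (K − S): max(-11.29, 0) = 0, max(6.825, 0) = 6.825, max(17.85, 0) = 17.85
Node u (S = 40.25): V_u = 1/1.04·[0.7556·0.0000 + 0.2444·6.8250] = 1.6042
Node d (S = 24.5): V_d = 1/1.04·[0.7556·6.8250 + 0.2444·17.8500] = 9.1538
Node 0 (S = 35): V_0 = 1/1.04·[0.7556·1.6042 + 0.2444·9.1538] = 3.3170

$3.32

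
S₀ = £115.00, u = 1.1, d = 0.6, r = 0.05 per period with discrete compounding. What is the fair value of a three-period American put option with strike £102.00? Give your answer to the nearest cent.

£6.57

Risk-neutral probability p = (1 + 0.05 − 0.6)/(1.1 − 0.6) = 0.4500/0.5000 = 0.9000
Terminal stock prices: S_uuu = 153.1, S_uud = 83.49, S_udd = 45.54, S_ddd = 24.84
Terminal payoffs (K − S): max(-51.07, 0) = 0, max(18.51, 0) = 18.51, max(56.46, 0) = 56.46, max(77.16, 0) = 77.16
Node uu (S = 139.2): continuation = 1/1.05·[0.9000·0.0000 + 0.1000·18.5100] = 1.7629; exercise value = 0.0000 ≤ continuation, so V_uu = 1.7629
Node ud (S = 75.9): continuation = 1/1.05·[0.9000·18.5100 + 0.1000·56.4600] = 21.2429; exercise value = 26.1000 > continuation, so V_ud = 26.1000 (exercise)
Node dd (S = 41.4): continuation = 1/1.05·[0.9000·56.4600 + 0.1000·77.1600] = 55.7429; exercise value = 60.6000 > continuation, so V_dd = 60.6000 (exercise)
Node u (S = 126.5): continuation = 1/1.05·[0.9000·1.7629 + 0.1000·26.1000] = 3.9967; exercise value = 0.0000 ≤ continuation, so V_u = 3.9967
Node d (S = 69): continuation = 1/1.05·[0.9000·26.1000 + 0.1000·60.6000] = 28.1429; exercise value = 33.0000 > continuation, so V_d = 33.0000 (exercise)
Node 0 (S = 115): continuation = 1/1.05·[0.9000·3.9967 + 0.1000·33.0000] = 6.5686; exercise value = 0.0000 ≤ continuation, so V_0 = 6.5686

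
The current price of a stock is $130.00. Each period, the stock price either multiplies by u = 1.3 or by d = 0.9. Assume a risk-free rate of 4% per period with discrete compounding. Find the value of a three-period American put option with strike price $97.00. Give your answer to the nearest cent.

$0.54

Risk-neutral probability p = (1 + 0.04 − 0.9)/(1.3 − 0.9) = 0.1400/0.4000 = 0.3500
Terminal stock prices: S_uuu = 285.6, S_uud = 197.7, S_udd = 136.9, S_ddd = 94.77
Terminal payoffs (K − S): max(-188.6, 0) = 0, max(-100.7, 0) = 0, max(-39.89, 0) = 0, max(2.23, 0) = 2.23
Node uu (S = 219.7): continuation = 1/1.04·[0.3500·0.0000 + 0.6500·0.0000] = 0.0000; exercise value = 0.0000 ≤ continuation, so V_uu = 0.0000
Node ud (S = 152.1): continuation = 1/1.04·[0.3500·0.0000 + 0.6500·0.0000] = 0.0000; exercise value = 0.0000 ≤ continuation, so V_ud = 0.0000
Node dd (S = 105.3): continuation = 1/1.04·[0.3500·0.0000 + 0.6500·2.2300] = 1.3937; exercise value = 0.0000 ≤ continuation, so V_dd = 1.3937
Node u (S = 169): continuation = 1/1.04·[0.3500·0.0000 + 0.6500·0.0000] = 0.0000; exercise value = 0.0000 ≤ continuation, so V_u = 0.0000
Node d (S = 117): continuation = 1/1.04·[0.3500·0.0000 + 0.6500·1.3937] = 0.8711; exercise value = 0.0000 ≤ continuation, so V_d = 0.8711
Node 0 (S = 130): continuation = 1/1.04·[0.3500·0.0000 + 0.6500·0.8711] = 0.5444; exercise value = 0.0000 ≤ continuation, so V_0 = 0.5444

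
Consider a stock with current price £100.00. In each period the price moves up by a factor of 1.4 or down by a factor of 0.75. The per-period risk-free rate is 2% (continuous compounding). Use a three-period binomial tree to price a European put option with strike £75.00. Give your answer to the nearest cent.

£6.16

Risk-neutral probability p = (e^0.02 − 0.75)/(1.4 − 0.75) = 0.2702/0.6500 = 0.4157
Terminal stock prices: S_uuu = 274.4, S_uud = 147, S_udd = 78.75, S_ddd = 42.19
Terminal payoffs (K − S): max(-199.4, 0) = 0, max(-72, 0) = 0, max(-3.75, 0) = 0, max(32.81, 0) = 32.81
Node uu (S = 196): V_uu = e^(−0.02)·[0.4157·0.0000 + 0.5843·0.0000] = 0.0000
Node ud (S = 105): V_ud = e^(−0.02)·[0.4157·0.0000 + 0.5843·0.0000] = 0.0000
Node dd (S = 56.25): V_dd = e^(−0.02)·[0.4157·0.0000 + 0.5843·32.8125] = 18.7929
Node u (S = 140): V_u = e^(−0.02)·[0.4157·0.0000 + 0.5843·0.0000] = 0.0000
Node d (S = 75): V_d = e^(−0.02)·[0.4157·0.0000 + 0.5843·18.7929] = 10.7634
Node 0 (S = 100): V_0 = e^(−0.02)·[0.4157·0.0000 + 0.5843·10.7634] = 6.1646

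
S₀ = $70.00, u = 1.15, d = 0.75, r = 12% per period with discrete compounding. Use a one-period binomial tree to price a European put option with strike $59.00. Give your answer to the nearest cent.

Risk-neutral probability p = (1 + 0.12 − 0.75)/(1.15 − 0.75) = 0.3700/0.4000 = 0.9250
Terminal stock prices: S_u = 80.5, S_d = 52.5
Terminal payoffs (K − S): max(-21.5, 0) = 0, max(6.5, 0) = 6.5
Node 0 (S = 70): V_0 = 1/1.12·[0.9250·0.0000 + 0.0750·6.5000] = 0.4353

$0.44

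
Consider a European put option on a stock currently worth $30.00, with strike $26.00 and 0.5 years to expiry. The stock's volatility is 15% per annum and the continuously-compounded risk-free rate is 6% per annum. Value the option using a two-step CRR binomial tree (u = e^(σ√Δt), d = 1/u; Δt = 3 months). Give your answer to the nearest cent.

CRR parameters: u = e^(σ√Δt) = e^(0.15·√0.25) = 1.0779, d = 1/u = 0.9277
Per-period rate: rΔt = 0.06·0.25 = 0.015, so R = e^0.015 = 1.0151
Risk-neutral probability p = (e^0.015 − 0.9277)/(1.0779 − 0.9277) = 0.0874/0.1501 = 0.5819
Terminal stock prices: S_uu = 34.86, S_ud = 30, S_dd = 25.82
Terminal payoffs (K − S): max(-8.855, 0) = 0, max(-4, 0) = 0, max(0.1788, 0) = 0.1788
Node u (S = 32.34): V_u = e^(−0.015)·[0.5819·0.0000 + 0.4181·0.0000] = 0.0000
Node d (S = 27.83): V_d = e^(−0.015)·[0.5819·0.0000 + 0.4181·0.1788] = 0.0736
Node 0 (S = 30): V_0 = e^(−0.015)·[0.5819·0.0000 + 0.4181·0.0736] = 0.0303

$0.03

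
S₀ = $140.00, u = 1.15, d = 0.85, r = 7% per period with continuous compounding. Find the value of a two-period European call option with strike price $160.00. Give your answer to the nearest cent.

$12.03

Risk-neutral probability p = (e^0.07 − 0.85)/(1.15 − 0.85) = 0.2225/0.3000 = 0.7417
Terminal stock prices: S_uu = 185.1, S_ud = 136.8, S_dd = 101.1
Terminal payoffs (S − K): max(25.15, 0) = 25.15, max(-23.15, 0) = 0, max(-58.85, 0) = 0
Node u (S = 161): V_u = e^(−0.07)·[0.7417·25.1500 + 0.2583·0.0000] = 17.3925
Node d (S = 119): V_d = e^(−0.07)·[0.7417·0.0000 + 0.2583·0.0000] = 0.0000
Node 0 (S = 140): V_0 = e^(−0.07)·[0.7417·17.3925 + 0.2583·0.0000] = 12.0278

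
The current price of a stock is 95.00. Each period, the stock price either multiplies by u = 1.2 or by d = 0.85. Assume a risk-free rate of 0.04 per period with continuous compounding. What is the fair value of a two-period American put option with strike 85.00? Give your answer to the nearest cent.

3.12

Risk-neutral probability p = (e^0.04 − 0.85)/(1.2 − 0.85) = 0.1908/0.3500 = 0.5452
Terminal stock prices: S_uu = 136.8, S_ud = 96.9, S_dd = 68.64
Terminal payoffs (K − S): max(-51.8, 0) = 0, max(-11.9, 0) = 0, max(16.36, 0) = 16.36
Node u (S = 114): continuation = e^(−0.04)·[0.5452·0.0000 + 0.4548·0.0000] = 0.0000; exercise value = 0.0000 ≤ continuation, so V_u = 0.0000
Node d (S = 80.75): continuation = e^(−0.04)·[0.5452·0.0000 + 0.4548·16.3625] = 7.1503; exercise value = 4.2500 ≤ continuation, so V_d = 7.1503
Node 0 (S = 95): continuation = e^(−0.04)·[0.5452·0.0000 + 0.4548·7.1503] = 3.1246; exercise value = 0.0000 ≤ continuation, so V_0 = 3.1246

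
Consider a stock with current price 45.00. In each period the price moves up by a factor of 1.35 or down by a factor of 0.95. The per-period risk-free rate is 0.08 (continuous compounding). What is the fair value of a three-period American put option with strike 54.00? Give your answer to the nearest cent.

9.00

Risk-neutral probability p = (e^0.08 − 0.95)/(1.35 − 0.95) = 0.1333/0.4000 = 0.3332
Terminal stock prices: S_uuu = 110.7, S_uud = 77.91, S_udd = 54.83, S_ddd = 38.58
Terminal payoffs (K − S): max(-56.72, 0) = 0, max(-23.91, 0) = 0, max(-0.8269, 0) = 0, max(15.42, 0) = 15.42
Node uu (S = 82.01): continuation = e^(−0.08)·[0.3332·0.0000 + 0.6668·0.0000] = 0.0000; exercise value = 0.0000 ≤ continuation, so V_uu = 0.0000
Node ud (S = 57.71): continuation = e^(−0.08)·[0.3332·0.0000 + 0.6668·0.0000] = 0.0000; exercise value = 0.0000 ≤ continuation, so V_ud = 0.0000
Node dd (S = 40.61): continuation = e^(−0.08)·[0.3332·0.0000 + 0.6668·15.4181] = 9.4901; exercise value = 13.3875 > continuation, so V_dd = 13.3875 (exercise)
Node u (S = 60.75): continuation = e^(−0.08)·[0.3332·0.0000 + 0.6668·0.0000] = 0.0000; exercise value = 0.0000 ≤ continuation, so V_u = 0.0000
Node d (S = 42.75): continuation = e^(−0.08)·[0.3332·0.0000 + 0.6668·13.3875] = 8.2402; exercise value = 11.2500 > continuation, so V_d = 11.2500 (exercise)
Node 0 (S = 45): continuation = e^(−0.08)·[0.3332·0.0000 + 0.6668·11.2500] = 6.9246; exercise value = 9.0000 > continuation, so V_0 = 9.0000 (exercise)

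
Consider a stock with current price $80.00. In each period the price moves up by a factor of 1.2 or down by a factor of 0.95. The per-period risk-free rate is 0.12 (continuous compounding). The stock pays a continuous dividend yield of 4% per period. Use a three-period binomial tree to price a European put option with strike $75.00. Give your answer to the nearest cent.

Per-period risk-free factor R = e^0.12 = 1.1275; dividend-adjusted growth = e^(0.12−0.04) = 1.0833.
Risk-neutral probability p = (1.0833 − 0.95)/(1.2 − 0.95) = 0.1333/0.2500 = 0.5331
Terminal stock prices: S_uuu = 138.2, S_uud = 109.4, S_udd = 86.64, S_ddd = 68.59
Terminal payoffs (K − S): max(-63.24, 0) = 0, max(-34.44, 0) = 0, max(-11.64, 0) = 0, max(6.41, 0) = 6.41
Node uu (S = 115.2): V_uu = e^(−0.12)·[0.5331·0.0000 + 0.4669·0.0000] = 0.0000
Node ud (S = 91.2): V_ud = e^(−0.12)·[0.5331·0.0000 + 0.4669·0.0000] = 0.0000
Node dd (S = 72.2): V_dd = e^(−0.12)·[0.5331·0.0000 + 0.4669·6.4100] = 2.6541
Node u (S = 96): V_u = e^(−0.12)·[0.5331·0.0000 + 0.4669·0.0000] = 0.0000
Node d (S = 76): V_d = e^(−0.12)·[0.5331·0.0000 + 0.4669·2.6541] = 1.0990
Node 0 (S = 80): V_0 = e^(−0.12)·[0.5331·0.0000 + 0.4669·1.0990] = 0.4550

$0.46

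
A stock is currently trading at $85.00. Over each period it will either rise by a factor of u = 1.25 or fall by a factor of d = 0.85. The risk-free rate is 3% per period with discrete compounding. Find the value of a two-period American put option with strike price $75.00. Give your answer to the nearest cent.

Risk-neutral probability p = (1 + 0.03 − 0.85)/(1.25 − 0.85) = 0.1800/0.4000 = 0.4500
Terminal stock prices: S_uu = 132.8, S_ud = 90.31, S_dd = 61.41
Terminal payoffs (K − S): max(-57.81, 0) = 0, max(-15.31, 0) = 0, max(13.59, 0) = 13.59
Node u (S = 106.2): continuation = 1/1.03·[0.4500·0.0000 + 0.5500·0.0000] = 0.0000; exercise value = 0.0000 ≤ continuation, so V_u = 0.0000
Node d (S = 72.25): continuation = 1/1.03·[0.4500·0.0000 + 0.5500·13.5875] = 7.2555; exercise value = 2.7500 ≤ continuation, so V_d = 7.2555
Node 0 (S = 85): continuation = 1/1.03·[0.4500·0.0000 + 0.5500·7.2555] = 3.8743; exercise value = 0.0000 ≤ continuation, so V_0 = 3.8743

$3.87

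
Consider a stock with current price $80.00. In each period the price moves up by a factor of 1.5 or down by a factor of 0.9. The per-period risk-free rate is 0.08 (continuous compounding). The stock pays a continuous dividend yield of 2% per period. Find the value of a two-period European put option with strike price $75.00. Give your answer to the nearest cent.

$4.64

Per-period risk-free factor R = e^0.08 = 1.0833; dividend-adjusted growth = e^(0.08−0.02) = 1.0618.
Risk-neutral probability p = (1.0618 − 0.9)/(1.5 − 0.9) = 0.1618/0.6000 = 0.2697
Terminal stock prices: S_uu = 180, S_ud = 108, S_dd = 64.8
Terminal payoffs (K − S): max(-105, 0) = 0, max(-33, 0) = 0, max(10.2, 0) = 10.2
Node u (S = 120): V_u = e^(−0.08)·[0.2697·0.0000 + 0.7303·0.0000] = 0.0000
Node d (S = 72): V_d = e^(−0.08)·[0.2697·0.0000 + 0.7303·10.2000] = 6.8761
Node 0 (S = 80): V_0 = e^(−0.08)·[0.2697·0.0000 + 0.7303·6.8761] = 4.6354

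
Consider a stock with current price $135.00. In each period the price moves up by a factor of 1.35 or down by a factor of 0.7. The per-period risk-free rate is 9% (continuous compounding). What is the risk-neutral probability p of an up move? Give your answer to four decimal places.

p = 0.6064

Risk-neutral probability p = (e^0.09 − 0.7)/(1.35 − 0.7) = 0.3942/0.6500 = 0.6064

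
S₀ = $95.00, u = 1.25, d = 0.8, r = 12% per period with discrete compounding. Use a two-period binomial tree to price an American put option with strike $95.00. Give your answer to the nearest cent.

$4.90

Risk-neutral probability p = (1 + 0.12 − 0.8)/(1.25 − 0.8) = 0.3200/0.4500 = 0.7111
Terminal stock prices: S_uu = 148.4, S_ud = 95, S_dd = 60.8
Terminal payoffs (K − S): max(-53.44, 0) = 0, max(0, 0) = 0, max(34.2, 0) = 34.2
Node u (S = 118.8): continuation = 1/1.12·[0.7111·0.0000 + 0.2889·0.0000] = 0.0000; exercise value = 0.0000 ≤ continuation, so V_u = 0.0000
Node d (S = 76): continuation = 1/1.12·[0.7111·0.0000 + 0.2889·34.2000] = 8.8214; exercise value = 19.0000 > continuation, so V_d = 19.0000 (exercise)
Node 0 (S = 95): continuation = 1/1.12·[0.7111·0.0000 + 0.2889·19.0000] = 4.9008; exercise value = 0.0000 ≤ continuation, so V_0 = 4.9008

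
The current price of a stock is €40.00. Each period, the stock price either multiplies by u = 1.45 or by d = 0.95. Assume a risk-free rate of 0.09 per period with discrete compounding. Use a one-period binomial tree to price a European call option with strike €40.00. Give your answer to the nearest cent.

Risk-neutral probability p = (1 + 0.09 − 0.95)/(1.45 − 0.95) = 0.1400/0.5000 = 0.2800
Terminal stock prices: S_u = 58, S_d = 38
Terminal payoffs (S − K): max(18, 0) = 18, max(-2, 0) = 0
Node 0 (S = 40): V_0 = 1/1.09·[0.2800·18.0000 + 0.7200·0.0000] = 4.6239

€4.62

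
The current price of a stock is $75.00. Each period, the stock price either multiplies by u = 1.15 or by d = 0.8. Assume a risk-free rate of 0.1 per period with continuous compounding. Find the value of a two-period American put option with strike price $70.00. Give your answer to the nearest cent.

Risk-neutral probability p = (e^0.1 − 0.8)/(1.15 − 0.8) = 0.3052/0.3500 = 0.8719
Terminal stock prices: S_uu = 99.19, S_ud = 69, S_dd = 48
Terminal payoffs (K − S): max(-29.19, 0) = 0, max(1, 0) = 1, max(22, 0) = 22
Node u (S = 86.25): continuation = e^(−0.1)·[0.8719·0.0000 + 0.1281·1.0000] = 0.1159; exercise value = 0.0000 ≤ continuation, so V_u = 0.1159
Node d (S = 60): continuation = e^(−0.1)·[0.8719·1.0000 + 0.1281·22.0000] = 3.3386; exercise value = 10.0000 > continuation, so V_d = 10.0000 (exercise)
Node 0 (S = 75): continuation = e^(−0.1)·[0.8719·0.1159 + 0.1281·10.0000] = 1.2504; exercise value = 0.0000 ≤ continuation, so V_0 = 1.2504

$1.25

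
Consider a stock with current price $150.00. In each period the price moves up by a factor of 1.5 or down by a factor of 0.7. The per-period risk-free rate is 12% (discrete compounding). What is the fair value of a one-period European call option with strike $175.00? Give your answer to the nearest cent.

$23.44

Risk-neutral probability p = (1 + 0.12 − 0.7)/(1.5 − 0.7) = 0.4200/0.8000 = 0.5250
Terminal stock prices: S_u = 225, S_d = 105
Terminal payoffs (S − K): max(50, 0) = 50, max(-70, 0) = 0
Node 0 (S = 150): V_0 = 1/1.12·[0.5250·50.0000 + 0.4750·0.0000] = 23.4375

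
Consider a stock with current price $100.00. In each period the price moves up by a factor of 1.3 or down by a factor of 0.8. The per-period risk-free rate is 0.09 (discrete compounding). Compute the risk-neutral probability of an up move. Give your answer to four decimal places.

Risk-neutral probability p = (1 + 0.09 − 0.8)/(1.3 − 0.8) = 0.2900/0.5000 = 0.5800

p = 0.5800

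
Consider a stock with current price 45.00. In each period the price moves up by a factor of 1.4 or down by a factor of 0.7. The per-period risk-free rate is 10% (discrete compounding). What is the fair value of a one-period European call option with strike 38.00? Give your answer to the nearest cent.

12.99

Risk-neutral probability p = (1 + 0.1 − 0.7)/(1.4 − 0.7) = 0.4000/0.7000 = 0.5714
Terminal stock prices: S_u = 63, S_d = 31.5
Terminal payoffs (S − K): max(25, 0) = 25, max(-6.5, 0) = 0
Node 0 (S = 45): V_0 = 1/1.1·[0.5714·25.0000 + 0.4286·0.0000] = 12.9870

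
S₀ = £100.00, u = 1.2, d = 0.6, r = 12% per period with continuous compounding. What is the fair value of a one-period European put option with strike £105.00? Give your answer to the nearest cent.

£4.82

Risk-neutral probability p = (e^0.12 − 0.6)/(1.2 − 0.6) = 0.5275/0.6000 = 0.8792
Terminal stock prices: S_u = 120, S_d = 60
Terminal payoffs (K − S): max(-15, 0) = 0, max(45, 0) = 45
Node 0 (S = 100): V_0 = e^(−0.12)·[0.8792·0.0000 + 0.1208·45.0000] = 4.8228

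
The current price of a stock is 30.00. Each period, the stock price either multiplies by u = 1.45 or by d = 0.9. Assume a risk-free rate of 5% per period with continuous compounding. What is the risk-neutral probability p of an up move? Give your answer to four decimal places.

p = 0.2750

Risk-neutral probability p = (e^0.05 − 0.9)/(1.45 − 0.9) = 0.1513/0.5500 = 0.2750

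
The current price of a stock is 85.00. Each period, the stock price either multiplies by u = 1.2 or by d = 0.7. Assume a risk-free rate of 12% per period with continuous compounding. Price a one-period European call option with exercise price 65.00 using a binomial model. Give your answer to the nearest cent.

28.06

Risk-neutral probability p = (e^0.12 − 0.7)/(1.2 − 0.7) = 0.4275/0.5000 = 0.8550
Terminal stock prices: S_u = 102, S_d = 59.5
Terminal payoffs (S − K): max(37, 0) = 37, max(-5.5, 0) = 0
Node 0 (S = 85): V_0 = e^(−0.12)·[0.8550·37.0000 + 0.1450·0.0000] = 28.0575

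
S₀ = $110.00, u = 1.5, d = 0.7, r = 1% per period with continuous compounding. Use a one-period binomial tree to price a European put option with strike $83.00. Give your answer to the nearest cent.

Risk-neutral probability p = (e^0.01 − 0.7)/(1.5 − 0.7) = 0.3101/0.8000 = 0.3876
Terminal stock prices: S_u = 165, S_d = 77
Terminal payoffs (K − S): max(-82, 0) = 0, max(6, 0) = 6
Node 0 (S = 110): V_0 = e^(−0.01)·[0.3876·0.0000 + 0.6124·6.0000] = 3.6381

$3.64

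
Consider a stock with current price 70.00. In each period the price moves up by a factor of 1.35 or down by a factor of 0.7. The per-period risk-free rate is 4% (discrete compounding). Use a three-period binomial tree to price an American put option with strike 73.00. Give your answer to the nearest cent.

Risk-neutral probability p = (1 + 0.04 − 0.7)/(1.35 − 0.7) = 0.3400/0.6500 = 0.5231
Terminal stock prices: S_uuu = 172.2, S_uud = 89.3, S_udd = 46.3, S_ddd = 24.01
Terminal payoffs (K − S): max(-99.23, 0) = 0, max(-16.3, 0) = 0, max(26.7, 0) = 26.7, max(48.99, 0) = 48.99
Node uu (S = 127.6): continuation = 1/1.04·[0.5231·0.0000 + 0.4769·0.0000] = 0.0000; exercise value = 0.0000 ≤ continuation, so V_uu = 0.0000
Node ud (S = 66.15): continuation = 1/1.04·[0.5231·0.0000 + 0.4769·26.6950] = 12.2418; exercise value = 6.8500 ≤ continuation, so V_ud = 12.2418
Node dd (S = 34.3): continuation = 1/1.04·[0.5231·26.6950 + 0.4769·48.9900] = 35.8923; exercise value = 38.7000 > continuation, so V_dd = 38.7000 (exercise)
Node u (S = 94.5): continuation = 1/1.04·[0.5231·0.0000 + 0.4769·12.2418] = 5.6138; exercise value = 0.0000 ≤ continuation, so V_u = 5.6138
Node d (S = 49): continuation = 1/1.04·[0.5231·12.2418 + 0.4769·38.7000] = 23.9042; exercise value = 24.0000 > continuation, so V_d = 24.0000 (exercise)
Node 0 (S = 70): continuation = 1/1.04·[0.5231·5.6138 + 0.4769·24.0000] = 13.8294; exercise value = 3.0000 ≤ continuation, so V_0 = 13.8294

13.83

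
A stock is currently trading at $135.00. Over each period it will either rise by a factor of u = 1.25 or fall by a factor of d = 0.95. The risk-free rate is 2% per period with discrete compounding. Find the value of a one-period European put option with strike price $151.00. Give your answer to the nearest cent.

Risk-neutral probability p = (1 + 0.02 − 0.95)/(1.25 − 0.95) = 0.0700/0.3000 = 0.2333
Terminal stock prices: S_u = 168.8, S_d = 128.2
Terminal payoffs (K − S): max(-17.75, 0) = 0, max(22.75, 0) = 22.75
Node 0 (S = 135): V_0 = 1/1.02·[0.2333·0.0000 + 0.7667·22.7500] = 17.0997

$17.10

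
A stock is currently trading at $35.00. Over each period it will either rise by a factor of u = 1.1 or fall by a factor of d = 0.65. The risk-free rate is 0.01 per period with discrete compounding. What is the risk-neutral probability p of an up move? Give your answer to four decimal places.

Risk-neutral probability p = (1 + 0.01 − 0.65)/(1.1 − 0.65) = 0.3600/0.4500 = 0.8000

p = 0.8000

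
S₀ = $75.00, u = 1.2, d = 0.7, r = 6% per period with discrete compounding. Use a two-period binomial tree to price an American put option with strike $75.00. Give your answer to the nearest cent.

$8.10

Risk-neutral probability p = (1 + 0.06 − 0.7)/(1.2 − 0.7) = 0.3600/0.5000 = 0.7200
Terminal stock prices: S_uu = 108, S_ud = 63, S_dd = 36.75
Terminal payoffs (K − S): max(-33, 0) = 0, max(12, 0) = 12, max(38.25, 0) = 38.25
Node u (S = 90): continuation = 1/1.06·[0.7200·0.0000 + 0.2800·12.0000] = 3.1698; exercise value = 0.0000 ≤ continuation, so V_u = 3.1698
Node d (S = 52.5): continuation = 1/1.06·[0.7200·12.0000 + 0.2800·38.2500] = 18.2547; exercise value = 22.5000 > continuation, so V_d = 22.5000 (exercise)
Node 0 (S = 75): continuation = 1/1.06·[0.7200·3.1698 + 0.2800·22.5000] = 8.0965; exercise value = 0.0000 ≤ continuation, so V_0 = 8.0965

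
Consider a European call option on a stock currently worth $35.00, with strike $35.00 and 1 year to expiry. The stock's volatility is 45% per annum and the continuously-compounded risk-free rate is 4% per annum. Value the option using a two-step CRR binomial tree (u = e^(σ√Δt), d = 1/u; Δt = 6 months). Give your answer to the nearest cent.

$6.12

CRR parameters: u = e^(σ√Δt) = e^(0.45·√0.5) = 1.3746, d = 1/u = 0.7275
Per-period rate: rΔt = 0.04·0.5 = 0.02, so R = e^0.02 = 1.0202
Risk-neutral probability p = (e^0.02 − 0.7275)/(1.3746 − 0.7275) = 0.2927/0.6472 = 0.4523
Terminal stock prices: S_uu = 66.14, S_ud = 35, S_dd = 18.52
Terminal payoffs (S − K): max(31.14, 0) = 31.14, max(0, 0) = 0, max(-16.48, 0) = 0
Node u (S = 48.11): V_u = e^(−0.02)·[0.4523·31.1380 + 0.5477·0.0000] = 13.8057
Node d (S = 25.46): V_d = e^(−0.02)·[0.4523·0.0000 + 0.5477·0.0000] = 0.0000
Node 0 (S = 35): V_0 = e^(−0.02)·[0.4523·13.8057 + 0.5477·0.0000] = 6.1211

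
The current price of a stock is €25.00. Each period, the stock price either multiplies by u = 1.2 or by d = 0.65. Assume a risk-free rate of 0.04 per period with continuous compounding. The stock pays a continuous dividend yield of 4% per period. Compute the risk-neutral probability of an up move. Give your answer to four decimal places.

Per-period risk-free factor R = e^0.04 = 1.0408; dividend-adjusted growth = e^(0.04−0.04) = 1.0000.
Risk-neutral probability p = (1.0000 − 0.65)/(1.2 − 0.65) = 0.3500/0.5500 = 0.6364

p = 0.6364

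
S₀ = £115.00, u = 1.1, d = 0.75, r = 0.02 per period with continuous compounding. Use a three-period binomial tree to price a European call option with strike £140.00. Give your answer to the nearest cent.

Risk-neutral probability p = (e^0.02 − 0.75)/(1.1 − 0.75) = 0.2702/0.3500 = 0.7720
Terminal stock prices: S_uuu = 153.1, S_uud = 104.4, S_udd = 71.16, S_ddd = 48.52
Terminal payoffs (S − K): max(13.07, 0) = 13.07, max(-35.64, 0) = 0, max(-68.84, 0) = 0, max(-91.48, 0) = 0
Node uu (S = 139.2): V_uu = e^(−0.02)·[0.7720·13.0650 + 0.2280·0.0000] = 9.8865
Node ud (S = 94.88): V_ud = e^(−0.02)·[0.7720·0.0000 + 0.2280·0.0000] = 0.0000
Node dd (S = 64.69): V_dd = e^(−0.02)·[0.7720·0.0000 + 0.2280·0.0000] = 0.0000
Node u (S = 126.5): V_u = e^(−0.02)·[0.7720·9.8865 + 0.2280·0.0000] = 7.4813
Node d (S = 86.25): V_d = e^(−0.02)·[0.7720·0.0000 + 0.2280·0.0000] = 0.0000
Node 0 (S = 115): V_0 = e^(−0.02)·[0.7720·7.4813 + 0.2280·0.0000] = 5.6612

£5.66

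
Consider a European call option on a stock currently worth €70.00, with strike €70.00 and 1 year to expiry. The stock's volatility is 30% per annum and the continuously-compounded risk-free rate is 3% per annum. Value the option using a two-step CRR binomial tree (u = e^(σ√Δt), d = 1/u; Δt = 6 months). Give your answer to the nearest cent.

€8.36

CRR parameters: u = e^(σ√Δt) = e^(0.3·√0.5) = 1.2363, d = 1/u = 0.8089
Per-period rate: rΔt = 0.03·0.5 = 0.015, so R = e^0.015 = 1.0151
Risk-neutral probability p = (e^0.015 − 0.8089)/(1.2363 − 0.8089) = 0.2063/0.4275 = 0.4825
Terminal stock prices: S_uu = 107, S_ud = 70, S_dd = 45.8
Terminal payoffs (S − K): max(36.99, 0) = 36.99, max(0, 0) = 0, max(-24.2, 0) = 0
Node u (S = 86.54): V_u = e^(−0.015)·[0.4825·36.9926 + 0.5175·0.0000] = 17.5839
Node d (S = 56.62): V_d = e^(−0.015)·[0.4825·0.0000 + 0.5175·0.0000] = 0.0000
Node 0 (S = 70): V_0 = e^(−0.015)·[0.4825·17.5839 + 0.5175·0.0000] = 8.3583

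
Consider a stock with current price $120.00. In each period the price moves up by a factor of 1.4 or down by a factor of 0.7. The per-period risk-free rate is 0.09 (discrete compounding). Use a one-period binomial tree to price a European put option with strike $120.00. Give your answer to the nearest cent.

$14.63

Risk-neutral probability p = (1 + 0.09 − 0.7)/(1.4 − 0.7) = 0.3900/0.7000 = 0.5571
Terminal stock prices: S_u = 168, S_d = 84
Terminal payoffs (K − S): max(-48, 0) = 0, max(36, 0) = 36
Node 0 (S = 120): V_0 = 1/1.09·[0.5571·0.0000 + 0.4429·36.0000] = 14.6265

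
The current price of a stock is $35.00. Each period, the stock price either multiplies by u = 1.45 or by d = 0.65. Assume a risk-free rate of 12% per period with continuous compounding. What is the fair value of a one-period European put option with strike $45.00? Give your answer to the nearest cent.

$7.96

Risk-neutral probability p = (e^0.12 − 0.65)/(1.45 − 0.65) = 0.4775/0.8000 = 0.5969
Terminal stock prices: S_u = 50.75, S_d = 22.75
Terminal payoffs (K − S): max(-5.75, 0) = 0, max(22.25, 0) = 22.25
Node 0 (S = 35): V_0 = e^(−0.12)·[0.5969·0.0000 + 0.4031·22.2500] = 7.9553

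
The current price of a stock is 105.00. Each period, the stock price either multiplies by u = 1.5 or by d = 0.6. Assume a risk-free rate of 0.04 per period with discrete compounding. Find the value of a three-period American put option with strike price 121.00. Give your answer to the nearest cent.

35.80

Risk-neutral probability p = (1 + 0.04 − 0.6)/(1.5 − 0.6) = 0.4400/0.9000 = 0.4889
Terminal stock prices: S_uuu = 354.4, S_uud = 141.8, S_udd = 56.7, S_ddd = 22.68
Terminal payoffs (K − S): max(-233.4, 0) = 0, max(-20.75, 0) = 0, max(64.3, 0) = 64.3, max(98.32, 0) = 98.32
Node uu (S = 236.2): continuation = 1/1.04·[0.4889·0.0000 + 0.5111·0.0000] = 0.0000; exercise value = 0.0000 ≤ continuation, so V_uu = 0.0000
Node ud (S = 94.5): continuation = 1/1.04·[0.4889·0.0000 + 0.5111·64.3000] = 31.6004; exercise value = 26.5000 ≤ continuation, so V_ud = 31.6004
Node dd (S = 37.8): continuation = 1/1.04·[0.4889·64.3000 + 0.5111·98.3200] = 78.5462; exercise value = 83.2000 > continuation, so V_dd = 83.2000 (exercise)
Node u (S = 157.5): continuation = 1/1.04·[0.4889·0.0000 + 0.5111·31.6004] = 15.5301; exercise value = 0.0000 ≤ continuation, so V_u = 15.5301
Node d (S = 63): continuation = 1/1.04·[0.4889·31.6004 + 0.5111·83.2000] = 55.7438; exercise value = 58.0000 > continuation, so V_d = 58.0000 (exercise)
Node 0 (S = 105): continuation = 1/1.04·[0.4889·15.5301 + 0.5111·58.0000] = 35.8048; exercise value = 16.0000 ≤ continuation, so V_0 = 35.8048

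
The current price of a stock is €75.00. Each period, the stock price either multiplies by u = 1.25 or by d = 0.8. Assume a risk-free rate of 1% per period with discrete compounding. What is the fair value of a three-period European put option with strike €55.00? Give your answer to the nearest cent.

€2.44

Risk-neutral probability p = (1 + 0.01 − 0.8)/(1.25 − 0.8) = 0.2100/0.4500 = 0.4667
Terminal stock prices: S_uuu = 146.5, S_uud = 93.75, S_udd = 60, S_ddd = 38.4
Terminal payoffs (K − S): max(-91.48, 0) = 0, max(-38.75, 0) = 0, max(-5, 0) = 0, max(16.6, 0) = 16.6
Node uu (S = 117.2): V_uu = 1/1.01·[0.4667·0.0000 + 0.5333·0.0000] = 0.0000
Node ud (S = 75): V_ud = 1/1.01·[0.4667·0.0000 + 0.5333·0.0000] = 0.0000
Node dd (S = 48): V_dd = 1/1.01·[0.4667·0.0000 + 0.5333·16.6000] = 8.7657
Node u (S = 93.75): V_u = 1/1.01·[0.4667·0.0000 + 0.5333·0.0000] = 0.0000
Node d (S = 60): V_d = 1/1.01·[0.4667·0.0000 + 0.5333·8.7657] = 4.6287
Node 0 (S = 75): V_0 = 1/1.01·[0.4667·0.0000 + 0.5333·4.6287] = 2.4442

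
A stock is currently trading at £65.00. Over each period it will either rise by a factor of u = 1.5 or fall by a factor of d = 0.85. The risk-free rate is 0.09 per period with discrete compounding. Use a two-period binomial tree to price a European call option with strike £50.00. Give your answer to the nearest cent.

Risk-neutral probability p = (1 + 0.09 − 0.85)/(1.5 − 0.85) = 0.2400/0.6500 = 0.3692
Terminal stock prices: S_uu = 146.2, S_ud = 82.88, S_dd = 46.96
Terminal payoffs (S − K): max(96.25, 0) = 96.25, max(32.88, 0) = 32.88, max(-3.038, 0) = 0
Node u (S = 97.5): V_u = 1/1.09·[0.3692·96.2500 + 0.6308·32.8750] = 51.6284
Node d (S = 55.25): V_d = 1/1.09·[0.3692·32.8750 + 0.6308·0.0000] = 11.1362
Node 0 (S = 65): V_0 = 1/1.09·[0.3692·51.6284 + 0.6308·11.1362] = 23.9332

£23.93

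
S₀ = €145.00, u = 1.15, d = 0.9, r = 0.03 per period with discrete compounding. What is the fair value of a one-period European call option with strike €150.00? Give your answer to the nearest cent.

€8.46

Risk-neutral probability p = (1 + 0.03 − 0.9)/(1.15 − 0.9) = 0.1300/0.2500 = 0.5200
Terminal stock prices: S_u = 166.8, S_d = 130.5
Terminal payoffs (S − K): max(16.75, 0) = 16.75, max(-19.5, 0) = 0
Node 0 (S = 145): V_0 = 1/1.03·[0.5200·16.7500 + 0.4800·0.0000] = 8.4563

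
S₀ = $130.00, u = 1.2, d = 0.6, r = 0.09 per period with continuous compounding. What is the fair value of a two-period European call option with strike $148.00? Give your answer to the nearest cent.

Risk-neutral probability p = (e^0.09 − 0.6)/(1.2 − 0.6) = 0.4942/0.6000 = 0.8236
Terminal stock prices: S_uu = 187.2, S_ud = 93.6, S_dd = 46.8
Terminal payoffs (S − K): max(39.2, 0) = 39.2, max(-54.4, 0) = 0, max(-101.2, 0) = 0
Node u (S = 156): V_u = e^(−0.09)·[0.8236·39.2000 + 0.1764·0.0000] = 29.5072
Node d (S = 78): V_d = e^(−0.09)·[0.8236·0.0000 + 0.1764·0.0000] = 0.0000
Node 0 (S = 130): V_0 = e^(−0.09)·[0.8236·29.5072 + 0.1764·0.0000] = 22.2111

$22.21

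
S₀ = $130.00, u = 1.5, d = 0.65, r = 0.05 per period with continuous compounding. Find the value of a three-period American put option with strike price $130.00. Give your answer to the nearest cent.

$29.72

Risk-neutral probability p = (e^0.05 − 0.65)/(1.5 − 0.65) = 0.4013/0.8500 = 0.4721
Terminal stock prices: S_uuu = 438.8, S_uud = 190.1, S_udd = 82.39, S_ddd = 35.7
Terminal payoffs (K − S): max(-308.8, 0) = 0, max(-60.12, 0) = 0, max(47.61, 0) = 47.61, max(94.3, 0) = 94.3
Node uu (S = 292.5): continuation = e^(−0.05)·[0.4721·0.0000 + 0.5279·0.0000] = 0.0000; exercise value = 0.0000 ≤ continuation, so V_uu = 0.0000
Node ud (S = 126.8): continuation = e^(−0.05)·[0.4721·0.0000 + 0.5279·47.6125] = 23.9095; exercise value = 3.2500 ≤ continuation, so V_ud = 23.9095
Node dd (S = 54.93): continuation = e^(−0.05)·[0.4721·47.6125 + 0.5279·94.2987] = 68.7348; exercise value = 75.0750 > continuation, so V_dd = 75.0750 (exercise)
Node u (S = 195): continuation = e^(−0.05)·[0.4721·0.0000 + 0.5279·23.9095] = 12.0066; exercise value = 0.0000 ≤ continuation, so V_u = 12.0066
Node d (S = 84.5): continuation = e^(−0.05)·[0.4721·23.9095 + 0.5279·75.0750] = 48.4372; exercise value = 45.5000 ≤ continuation, so V_d = 48.4372
Node 0 (S = 130): continuation = e^(−0.05)·[0.4721·12.0066 + 0.5279·48.4372] = 29.7154; exercise value = 0.0000 ≤ continuation, so V_0 = 29.7154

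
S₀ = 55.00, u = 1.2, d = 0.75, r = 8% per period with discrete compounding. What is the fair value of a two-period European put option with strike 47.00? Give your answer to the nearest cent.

0.98

Risk-neutral probability p = (1 + 0.08 − 0.75)/(1.2 − 0.75) = 0.3300/0.4500 = 0.7333
Terminal stock prices: S_uu = 79.2, S_ud = 49.5, S_dd = 30.94
Terminal payoffs (K − S): max(-32.2, 0) = 0, max(-2.5, 0) = 0, max(16.06, 0) = 16.06
Node u (S = 66): V_u = 1/1.08·[0.7333·0.0000 + 0.2667·0.0000] = 0.0000
Node d (S = 41.25): V_d = 1/1.08·[0.7333·0.0000 + 0.2667·16.0625] = 3.9660
Node 0 (S = 55): V_0 = 1/1.08·[0.7333·0.0000 + 0.2667·3.9660] = 0.9793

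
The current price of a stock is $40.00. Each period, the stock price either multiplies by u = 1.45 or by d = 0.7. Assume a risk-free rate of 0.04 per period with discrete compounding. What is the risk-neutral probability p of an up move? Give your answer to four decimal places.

Risk-neutral probability p = (1 + 0.04 − 0.7)/(1.45 − 0.7) = 0.3400/0.7500 = 0.4533

p = 0.4533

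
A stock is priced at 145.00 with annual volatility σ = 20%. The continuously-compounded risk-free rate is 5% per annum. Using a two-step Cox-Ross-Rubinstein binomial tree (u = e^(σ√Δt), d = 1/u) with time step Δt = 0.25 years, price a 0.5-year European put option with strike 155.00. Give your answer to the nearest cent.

12.41

CRR parameters: u = e^(σ√Δt) = e^(0.2·√0.25) = 1.1052, d = 1/u = 0.9048
Per-period rate: rΔt = 0.05·0.25 = 0.0125, so R = e^0.0125 = 1.0126
Risk-neutral probability p = (e^0.0125 − 0.9048)/(1.1052 − 0.9048) = 0.1077/0.2003 = 0.5378
Terminal stock prices: S_uu = 177.1, S_ud = 145, S_dd = 118.7
Terminal payoffs (K − S): max(-22.1, 0) = 0, max(10, 0) = 10, max(36.28, 0) = 36.28
Node u (S = 160.2): V_u = e^(−0.0125)·[0.5378·0.0000 + 0.4622·10.0000] = 4.5645
Node d (S = 131.2): V_d = e^(−0.0125)·[0.5378·10.0000 + 0.4622·36.2840] = 21.8731
Node 0 (S = 145): V_0 = e^(−0.0125)·[0.5378·4.5645 + 0.4622·21.8731] = 12.4083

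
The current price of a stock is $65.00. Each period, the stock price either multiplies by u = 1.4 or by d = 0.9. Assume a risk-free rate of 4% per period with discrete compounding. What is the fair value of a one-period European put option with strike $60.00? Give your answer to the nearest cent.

$1.04

Risk-neutral probability p = (1 + 0.04 − 0.9)/(1.4 − 0.9) = 0.1400/0.5000 = 0.2800
Terminal stock prices: S_u = 91, S_d = 58.5
Terminal payoffs (K − S): max(-31, 0) = 0, max(1.5, 0) = 1.5
Node 0 (S = 65): V_0 = 1/1.04·[0.2800·0.0000 + 0.7200·1.5000] = 1.0385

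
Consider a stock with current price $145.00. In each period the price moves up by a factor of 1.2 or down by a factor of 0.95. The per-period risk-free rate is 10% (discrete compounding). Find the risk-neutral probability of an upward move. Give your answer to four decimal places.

p = 0.6000

Risk-neutral probability p = (1 + 0.1 − 0.95)/(1.2 − 0.95) = 0.1500/0.2500 = 0.6000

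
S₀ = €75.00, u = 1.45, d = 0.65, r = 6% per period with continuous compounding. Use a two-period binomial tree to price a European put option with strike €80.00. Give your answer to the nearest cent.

Risk-neutral probability p = (e^0.06 − 0.65)/(1.45 − 0.65) = 0.4118/0.8000 = 0.5148
Terminal stock prices: S_uu = 157.7, S_ud = 70.69, S_dd = 31.69
Terminal payoffs (K − S): max(-77.69, 0) = 0, max(9.312, 0) = 9.312, max(48.31, 0) = 48.31
Node u (S = 108.8): V_u = e^(−0.06)·[0.5148·0.0000 + 0.4852·9.3125] = 4.2553
Node d (S = 48.75): V_d = e^(−0.06)·[0.5148·9.3125 + 0.4852·48.3125] = 26.5912
Node 0 (S = 75): V_0 = e^(−0.06)·[0.5148·4.2553 + 0.4852·26.5912] = 14.2138

€14.21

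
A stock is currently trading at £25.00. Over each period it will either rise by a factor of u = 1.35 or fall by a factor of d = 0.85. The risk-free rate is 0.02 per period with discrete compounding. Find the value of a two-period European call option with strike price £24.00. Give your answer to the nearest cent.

£4.42

Risk-neutral probability p = (1 + 0.02 − 0.85)/(1.35 − 0.85) = 0.1700/0.5000 = 0.3400
Terminal stock prices: S_uu = 45.56, S_ud = 28.69, S_dd = 18.06
Terminal payoffs (S − K): max(21.56, 0) = 21.56, max(4.688, 0) = 4.688, max(-5.938, 0) = 0
Node u (S = 33.75): V_u = 1/1.02·[0.3400·21.5625 + 0.6600·4.6875] = 10.2206
Node d (S = 21.25): V_d = 1/1.02·[0.3400·4.6875 + 0.6600·0.0000] = 1.5625
Node 0 (S = 25): V_0 = 1/1.02·[0.3400·10.2206 + 0.6600·1.5625] = 4.4179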